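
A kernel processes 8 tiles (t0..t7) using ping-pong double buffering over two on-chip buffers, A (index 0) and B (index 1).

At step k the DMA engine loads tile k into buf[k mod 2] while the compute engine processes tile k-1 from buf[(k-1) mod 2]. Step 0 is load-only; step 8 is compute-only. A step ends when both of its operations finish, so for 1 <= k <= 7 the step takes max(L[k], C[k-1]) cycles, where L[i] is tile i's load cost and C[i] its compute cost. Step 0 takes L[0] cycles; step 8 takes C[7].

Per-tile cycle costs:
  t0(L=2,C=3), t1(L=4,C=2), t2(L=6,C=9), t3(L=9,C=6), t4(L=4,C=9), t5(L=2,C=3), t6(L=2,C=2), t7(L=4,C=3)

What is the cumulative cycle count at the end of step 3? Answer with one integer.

k=0 load=t0/2c comp=- wait=2 total=2
k=1 load=t1/4c comp=t0/3c wait=4 total=6
k=2 load=t2/6c comp=t1/2c wait=6 total=12
k=3 load=t3/9c comp=t2/9c wait=9 total=21
k=4 load=t4/4c comp=t3/6c wait=6 total=27
k=5 load=t5/2c comp=t4/9c wait=9 total=36
k=6 load=t6/2c comp=t5/3c wait=3 total=39
k=7 load=t7/4c comp=t6/2c wait=4 total=43
k=8 load=- comp=t7/3c wait=3 total=46

end_cycle[3] = 21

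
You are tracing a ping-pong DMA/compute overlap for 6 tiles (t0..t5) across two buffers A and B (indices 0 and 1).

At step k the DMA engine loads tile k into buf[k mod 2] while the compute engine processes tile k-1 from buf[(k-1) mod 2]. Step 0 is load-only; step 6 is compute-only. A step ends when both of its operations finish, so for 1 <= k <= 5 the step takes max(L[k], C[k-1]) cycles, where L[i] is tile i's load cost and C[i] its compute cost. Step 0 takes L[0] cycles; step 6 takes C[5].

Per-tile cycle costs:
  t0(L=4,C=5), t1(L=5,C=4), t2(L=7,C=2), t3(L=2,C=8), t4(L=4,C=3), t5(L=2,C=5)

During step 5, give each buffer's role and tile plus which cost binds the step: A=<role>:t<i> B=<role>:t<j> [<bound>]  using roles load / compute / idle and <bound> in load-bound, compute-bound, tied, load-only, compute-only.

[0] DMA t0→A (4c) ∥ CU idle ⇒ 4c, clock 4
[1] DMA t1→B (5c) ∥ CU A:t0 (5c) ⇒ 5c, clock 9
[2] DMA t2→A (7c) ∥ CU B:t1 (4c) ⇒ 7c, clock 16
[3] DMA t3→B (2c) ∥ CU A:t2 (2c) ⇒ 2c, clock 18
[4] DMA t4→A (4c) ∥ CU B:t3 (8c) ⇒ 8c, clock 26
[5] DMA t5→B (2c) ∥ CU A:t4 (3c) ⇒ 3c, clock 29
[6] DMA idle ∥ CU B:t5 (5c) ⇒ 5c, clock 34

step 5: A=compute:t4 B=load:t5 [compute-bound]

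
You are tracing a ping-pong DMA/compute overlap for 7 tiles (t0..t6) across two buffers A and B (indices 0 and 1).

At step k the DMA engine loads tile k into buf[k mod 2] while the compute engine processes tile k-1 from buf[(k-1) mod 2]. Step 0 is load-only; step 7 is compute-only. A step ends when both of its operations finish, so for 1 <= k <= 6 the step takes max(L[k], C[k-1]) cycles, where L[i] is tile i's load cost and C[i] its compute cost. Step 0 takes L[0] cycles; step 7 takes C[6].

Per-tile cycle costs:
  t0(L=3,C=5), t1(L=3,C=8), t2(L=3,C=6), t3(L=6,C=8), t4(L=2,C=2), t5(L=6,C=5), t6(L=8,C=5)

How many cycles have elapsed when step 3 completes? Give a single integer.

end_cycle[3] = 22

k=0 load=t0/3c comp=- wait=3 total=3
k=1 load=t1/3c comp=t0/5c wait=5 total=8
k=2 load=t2/3c comp=t1/8c wait=8 total=16
k=3 load=t3/6c comp=t2/6c wait=6 total=22
k=4 load=t4/2c comp=t3/8c wait=8 total=30
k=5 load=t5/6c comp=t4/2c wait=6 total=36
k=6 load=t6/8c comp=t5/5c wait=8 total=44
k=7 load=- comp=t6/5c wait=5 total=49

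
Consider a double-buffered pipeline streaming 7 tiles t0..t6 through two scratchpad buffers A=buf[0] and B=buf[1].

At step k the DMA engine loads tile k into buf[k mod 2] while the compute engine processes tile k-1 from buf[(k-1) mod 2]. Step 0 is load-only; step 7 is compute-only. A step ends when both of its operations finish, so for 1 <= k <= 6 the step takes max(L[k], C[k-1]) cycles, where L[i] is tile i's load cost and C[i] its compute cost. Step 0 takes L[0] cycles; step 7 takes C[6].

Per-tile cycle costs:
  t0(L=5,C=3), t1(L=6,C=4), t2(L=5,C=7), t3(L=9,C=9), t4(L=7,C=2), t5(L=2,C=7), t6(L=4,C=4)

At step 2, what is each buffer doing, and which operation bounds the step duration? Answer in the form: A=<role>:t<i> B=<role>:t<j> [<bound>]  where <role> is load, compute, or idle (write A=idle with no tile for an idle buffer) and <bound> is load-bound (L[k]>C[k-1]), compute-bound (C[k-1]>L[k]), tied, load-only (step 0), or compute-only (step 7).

step 2: A=load:t2 B=compute:t1 [load-bound]

[0] DMA t0→A (5c) ∥ CU idle ⇒ 5c, clock 5
[1] DMA t1→B (6c) ∥ CU A:t0 (3c) ⇒ 6c, clock 11
[2] DMA t2→A (5c) ∥ CU B:t1 (4c) ⇒ 5c, clock 16
[3] DMA t3→B (9c) ∥ CU A:t2 (7c) ⇒ 9c, clock 25
[4] DMA t4→A (7c) ∥ CU B:t3 (9c) ⇒ 9c, clock 34
[5] DMA t5→B (2c) ∥ CU A:t4 (2c) ⇒ 2c, clock 36
[6] DMA t6→A (4c) ∥ CU B:t5 (7c) ⇒ 7c, clock 43
[7] DMA idle ∥ CU A:t6 (4c) ⇒ 4c, clock 47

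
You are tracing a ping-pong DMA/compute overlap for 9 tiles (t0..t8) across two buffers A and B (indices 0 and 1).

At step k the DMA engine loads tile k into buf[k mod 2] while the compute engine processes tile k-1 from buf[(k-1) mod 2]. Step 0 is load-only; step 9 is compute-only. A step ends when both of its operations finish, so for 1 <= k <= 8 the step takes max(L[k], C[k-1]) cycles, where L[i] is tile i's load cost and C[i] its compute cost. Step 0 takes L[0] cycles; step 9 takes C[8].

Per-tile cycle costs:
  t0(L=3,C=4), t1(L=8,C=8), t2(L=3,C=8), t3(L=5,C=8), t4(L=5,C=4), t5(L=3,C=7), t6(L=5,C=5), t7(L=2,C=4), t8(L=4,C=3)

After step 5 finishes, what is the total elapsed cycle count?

end_cycle[5] = 39

k=0 load=t0/3c comp=- wait=3 total=3
k=1 load=t1/8c comp=t0/4c wait=8 total=11
k=2 load=t2/3c comp=t1/8c wait=8 total=19
k=3 load=t3/5c comp=t2/8c wait=8 total=27
k=4 load=t4/5c comp=t3/8c wait=8 total=35
k=5 load=t5/3c comp=t4/4c wait=4 total=39
k=6 load=t6/5c comp=t5/7c wait=7 total=46
k=7 load=t7/2c comp=t6/5c wait=5 total=51
k=8 load=t8/4c comp=t7/4c wait=4 total=55
k=9 load=- comp=t8/3c wait=3 total=58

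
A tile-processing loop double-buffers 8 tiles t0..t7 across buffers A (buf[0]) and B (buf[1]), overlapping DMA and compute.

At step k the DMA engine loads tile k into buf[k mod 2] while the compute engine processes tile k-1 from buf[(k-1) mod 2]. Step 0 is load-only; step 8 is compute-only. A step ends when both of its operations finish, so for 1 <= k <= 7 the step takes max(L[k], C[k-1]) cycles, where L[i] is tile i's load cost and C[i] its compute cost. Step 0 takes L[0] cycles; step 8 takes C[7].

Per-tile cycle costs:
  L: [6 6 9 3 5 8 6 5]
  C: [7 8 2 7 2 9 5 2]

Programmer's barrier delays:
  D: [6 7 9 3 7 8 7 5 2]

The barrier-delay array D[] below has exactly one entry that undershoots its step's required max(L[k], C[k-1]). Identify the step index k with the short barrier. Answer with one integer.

k=0 barrier L[0]=6→6c, D[0]=6 ok
k=1 barrier max(L[1]=6,C[0]=7)→7c, D[1]=7 ok
k=2 barrier max(L[2]=9,C[1]=8)→9c, D[2]=9 ok
k=3 barrier max(L[3]=3,C[2]=2)→3c, D[3]=3 ok
k=4 barrier max(L[4]=5,C[3]=7)→7c, D[4]=7 ok
k=5 barrier max(L[5]=8,C[4]=2)→8c, D[5]=8 ok
k=6 barrier max(L[6]=6,C[5]=9)→9c, D[6]=7 SHORT
k=7 barrier max(L[7]=5,C[6]=5)→5c, D[7]=5 ok
k=8 barrier C[7]=2→2c, D[8]=2 ok

hazard at step 6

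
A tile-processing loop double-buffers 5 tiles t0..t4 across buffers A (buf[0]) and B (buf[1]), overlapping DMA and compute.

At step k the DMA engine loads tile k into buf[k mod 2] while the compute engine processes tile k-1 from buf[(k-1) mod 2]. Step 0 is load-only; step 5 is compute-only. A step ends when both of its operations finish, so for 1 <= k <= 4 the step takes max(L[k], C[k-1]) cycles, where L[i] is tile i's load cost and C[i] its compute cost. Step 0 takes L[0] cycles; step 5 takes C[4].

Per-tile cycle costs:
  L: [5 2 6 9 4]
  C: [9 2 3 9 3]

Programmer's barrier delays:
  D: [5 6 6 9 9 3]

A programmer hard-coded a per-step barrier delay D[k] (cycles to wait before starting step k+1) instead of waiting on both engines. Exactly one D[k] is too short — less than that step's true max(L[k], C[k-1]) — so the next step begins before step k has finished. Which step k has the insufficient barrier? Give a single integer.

hazard at step 1

k=0 barrier L[0]=5→5c, D[0]=5 ok
k=1 barrier max(L[1]=2,C[0]=9)→9c, D[1]=6 SHORT
k=2 barrier max(L[2]=6,C[1]=2)→6c, D[2]=6 ok
k=3 barrier max(L[3]=9,C[2]=3)→9c, D[3]=9 ok
k=4 barrier max(L[4]=4,C[3]=9)→9c, D[4]=9 ok
k=5 barrier C[4]=3→3c, D[5]=3 ok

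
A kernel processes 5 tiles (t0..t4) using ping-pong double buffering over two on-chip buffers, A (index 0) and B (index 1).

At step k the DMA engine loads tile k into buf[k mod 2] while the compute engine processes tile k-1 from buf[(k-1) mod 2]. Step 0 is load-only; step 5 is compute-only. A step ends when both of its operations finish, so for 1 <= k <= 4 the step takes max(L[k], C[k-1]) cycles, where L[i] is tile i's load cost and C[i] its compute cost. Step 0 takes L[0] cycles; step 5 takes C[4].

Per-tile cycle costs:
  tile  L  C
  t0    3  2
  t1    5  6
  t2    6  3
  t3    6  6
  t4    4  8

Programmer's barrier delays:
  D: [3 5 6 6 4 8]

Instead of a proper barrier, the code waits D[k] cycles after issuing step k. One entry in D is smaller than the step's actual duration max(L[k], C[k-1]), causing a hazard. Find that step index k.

[0] required=L[0]=3=3 vs D=3 ok
[1] required=max(L[1]=5,C[0]=2)=5 vs D=5 ok
[2] required=max(L[2]=6,C[1]=6)=6 vs D=6 ok
[3] required=max(L[3]=6,C[2]=3)=6 vs D=6 ok
[4] required=max(L[4]=4,C[3]=6)=6 vs D=4 SHORT
[5] required=C[4]=8=8 vs D=8 ok

hazard at step 4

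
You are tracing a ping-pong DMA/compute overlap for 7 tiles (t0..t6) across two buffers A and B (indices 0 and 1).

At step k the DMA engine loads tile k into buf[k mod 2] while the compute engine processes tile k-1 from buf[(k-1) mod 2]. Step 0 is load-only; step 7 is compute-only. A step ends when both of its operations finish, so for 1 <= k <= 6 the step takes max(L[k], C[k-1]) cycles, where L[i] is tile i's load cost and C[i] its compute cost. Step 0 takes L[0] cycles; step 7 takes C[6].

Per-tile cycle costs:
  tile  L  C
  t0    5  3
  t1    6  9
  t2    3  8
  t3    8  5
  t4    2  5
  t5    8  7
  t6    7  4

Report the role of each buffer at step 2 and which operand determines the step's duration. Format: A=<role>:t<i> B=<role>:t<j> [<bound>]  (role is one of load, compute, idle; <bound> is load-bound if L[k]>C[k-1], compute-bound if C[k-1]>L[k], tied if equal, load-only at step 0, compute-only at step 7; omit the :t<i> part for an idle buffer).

k=0 load=t0/5c comp=- wait=5 total=5
k=1 load=t1/6c comp=t0/3c wait=6 total=11
k=2 load=t2/3c comp=t1/9c wait=9 total=20
k=3 load=t3/8c comp=t2/8c wait=8 total=28
k=4 load=t4/2c comp=t3/5c wait=5 total=33
k=5 load=t5/8c comp=t4/5c wait=8 total=41
k=6 load=t6/7c comp=t5/7c wait=7 total=48
k=7 load=- comp=t6/4c wait=4 total=52

step 2: A=load:t2 B=compute:t1 [compute-bound]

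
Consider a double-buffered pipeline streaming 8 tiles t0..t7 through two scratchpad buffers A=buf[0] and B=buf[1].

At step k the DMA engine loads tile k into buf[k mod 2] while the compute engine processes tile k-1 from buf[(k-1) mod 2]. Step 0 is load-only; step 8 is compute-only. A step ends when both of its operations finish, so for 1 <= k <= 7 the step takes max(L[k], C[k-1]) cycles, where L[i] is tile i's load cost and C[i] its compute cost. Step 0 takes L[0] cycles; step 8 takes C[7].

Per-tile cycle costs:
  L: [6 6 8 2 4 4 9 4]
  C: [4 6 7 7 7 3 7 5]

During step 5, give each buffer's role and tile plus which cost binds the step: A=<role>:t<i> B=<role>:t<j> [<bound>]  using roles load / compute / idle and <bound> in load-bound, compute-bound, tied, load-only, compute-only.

step 5: A=compute:t4 B=load:t5 [compute-bound]

k=0 load=t0/6c comp=- wait=6 total=6
k=1 load=t1/6c comp=t0/4c wait=6 total=12
k=2 load=t2/8c comp=t1/6c wait=8 total=20
k=3 load=t3/2c comp=t2/7c wait=7 total=27
k=4 load=t4/4c comp=t3/7c wait=7 total=34
k=5 load=t5/4c comp=t4/7c wait=7 total=41
k=6 load=t6/9c comp=t5/3c wait=9 total=50
k=7 load=t7/4c comp=t6/7c wait=7 total=57
k=8 load=- comp=t7/5c wait=5 total=62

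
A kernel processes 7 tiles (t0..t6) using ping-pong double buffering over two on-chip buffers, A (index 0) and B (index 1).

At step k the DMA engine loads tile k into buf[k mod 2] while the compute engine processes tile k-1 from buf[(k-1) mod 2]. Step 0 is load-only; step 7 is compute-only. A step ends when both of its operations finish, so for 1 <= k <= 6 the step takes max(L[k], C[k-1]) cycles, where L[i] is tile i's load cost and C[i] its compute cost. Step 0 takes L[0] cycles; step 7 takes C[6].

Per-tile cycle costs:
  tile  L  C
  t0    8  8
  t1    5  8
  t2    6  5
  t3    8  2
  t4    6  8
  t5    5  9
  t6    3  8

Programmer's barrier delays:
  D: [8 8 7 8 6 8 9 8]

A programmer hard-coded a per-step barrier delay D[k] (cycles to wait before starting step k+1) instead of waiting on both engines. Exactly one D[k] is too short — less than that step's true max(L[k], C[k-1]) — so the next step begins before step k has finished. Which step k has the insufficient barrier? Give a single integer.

k=0 barrier L[0]=8→8c, D[0]=8 ok
k=1 barrier max(L[1]=5,C[0]=8)→8c, D[1]=8 ok
k=2 barrier max(L[2]=6,C[1]=8)→8c, D[2]=7 SHORT
k=3 barrier max(L[3]=8,C[2]=5)→8c, D[3]=8 ok
k=4 barrier max(L[4]=6,C[3]=2)→6c, D[4]=6 ok
k=5 barrier max(L[5]=5,C[4]=8)→8c, D[5]=8 ok
k=6 barrier max(L[6]=3,C[5]=9)→9c, D[6]=9 ok
k=7 barrier C[6]=8→8c, D[7]=8 ok

hazard at step 2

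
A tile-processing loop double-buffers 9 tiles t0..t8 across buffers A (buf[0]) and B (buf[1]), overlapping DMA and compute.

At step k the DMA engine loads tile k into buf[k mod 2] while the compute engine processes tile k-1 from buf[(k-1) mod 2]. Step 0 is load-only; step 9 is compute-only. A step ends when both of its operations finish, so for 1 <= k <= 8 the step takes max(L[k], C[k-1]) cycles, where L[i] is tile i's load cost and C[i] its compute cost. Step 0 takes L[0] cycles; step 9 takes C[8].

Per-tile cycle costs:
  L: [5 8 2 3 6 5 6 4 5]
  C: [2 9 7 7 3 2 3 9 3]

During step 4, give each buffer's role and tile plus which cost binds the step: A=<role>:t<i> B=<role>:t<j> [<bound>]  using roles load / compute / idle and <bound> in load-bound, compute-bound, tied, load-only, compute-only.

[0] DMA t0→A (5c) ∥ CU idle ⇒ 5c, clock 5
[1] DMA t1→B (8c) ∥ CU A:t0 (2c) ⇒ 8c, clock 13
[2] DMA t2→A (2c) ∥ CU B:t1 (9c) ⇒ 9c, clock 22
[3] DMA t3→B (3c) ∥ CU A:t2 (7c) ⇒ 7c, clock 29
[4] DMA t4→A (6c) ∥ CU B:t3 (7c) ⇒ 7c, clock 36
[5] DMA t5→B (5c) ∥ CU A:t4 (3c) ⇒ 5c, clock 41
[6] DMA t6→A (6c) ∥ CU B:t5 (2c) ⇒ 6c, clock 47
[7] DMA t7→B (4c) ∥ CU A:t6 (3c) ⇒ 4c, clock 51
[8] DMA t8→A (5c) ∥ CU B:t7 (9c) ⇒ 9c, clock 60
[9] DMA idle ∥ CU A:t8 (3c) ⇒ 3c, clock 63

step 4: A=load:t4 B=compute:t3 [compute-bound]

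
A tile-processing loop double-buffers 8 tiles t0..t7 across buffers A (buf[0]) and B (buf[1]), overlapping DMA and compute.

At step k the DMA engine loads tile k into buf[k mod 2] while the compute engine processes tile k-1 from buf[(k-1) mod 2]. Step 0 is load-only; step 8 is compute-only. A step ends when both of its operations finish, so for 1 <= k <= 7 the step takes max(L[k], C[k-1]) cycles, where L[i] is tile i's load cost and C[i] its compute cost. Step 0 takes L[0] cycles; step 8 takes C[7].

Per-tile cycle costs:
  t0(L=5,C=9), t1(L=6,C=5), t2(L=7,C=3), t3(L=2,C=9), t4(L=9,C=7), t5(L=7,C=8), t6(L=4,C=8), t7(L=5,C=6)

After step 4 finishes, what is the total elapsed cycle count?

end_cycle[4] = 33

[0] DMA t0→A (5c) ∥ CU idle ⇒ 5c, clock 5
[1] DMA t1→B (6c) ∥ CU A:t0 (9c) ⇒ 9c, clock 14
[2] DMA t2→A (7c) ∥ CU B:t1 (5c) ⇒ 7c, clock 21
[3] DMA t3→B (2c) ∥ CU A:t2 (3c) ⇒ 3c, clock 24
[4] DMA t4→A (9c) ∥ CU B:t3 (9c) ⇒ 9c, clock 33
[5] DMA t5→B (7c) ∥ CU A:t4 (7c) ⇒ 7c, clock 40
[6] DMA t6→A (4c) ∥ CU B:t5 (8c) ⇒ 8c, clock 48
[7] DMA t7→B (5c) ∥ CU A:t6 (8c) ⇒ 8c, clock 56
[8] DMA idle ∥ CU B:t7 (6c) ⇒ 6c, clock 62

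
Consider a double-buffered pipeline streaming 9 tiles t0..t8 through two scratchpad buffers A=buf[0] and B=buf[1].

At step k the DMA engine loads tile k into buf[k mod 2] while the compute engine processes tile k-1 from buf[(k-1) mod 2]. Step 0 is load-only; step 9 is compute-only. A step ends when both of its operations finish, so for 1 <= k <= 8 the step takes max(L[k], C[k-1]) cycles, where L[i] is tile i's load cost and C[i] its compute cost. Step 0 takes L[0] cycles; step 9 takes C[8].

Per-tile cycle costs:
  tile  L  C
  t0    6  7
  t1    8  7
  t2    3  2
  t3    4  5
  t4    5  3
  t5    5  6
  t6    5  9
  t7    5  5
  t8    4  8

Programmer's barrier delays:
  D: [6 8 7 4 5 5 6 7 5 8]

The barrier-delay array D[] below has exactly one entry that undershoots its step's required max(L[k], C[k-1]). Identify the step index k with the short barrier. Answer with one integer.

[0] required=L[0]=6=6 vs D=6 ok
[1] required=max(L[1]=8,C[0]=7)=8 vs D=8 ok
[2] required=max(L[2]=3,C[1]=7)=7 vs D=7 ok
[3] required=max(L[3]=4,C[2]=2)=4 vs D=4 ok
[4] required=max(L[4]=5,C[3]=5)=5 vs D=5 ok
[5] required=max(L[5]=5,C[4]=3)=5 vs D=5 ok
[6] required=max(L[6]=5,C[5]=6)=6 vs D=6 ok
[7] required=max(L[7]=5,C[6]=9)=9 vs D=7 SHORT
[8] required=max(L[8]=4,C[7]=5)=5 vs D=5 ok
[9] required=C[8]=8=8 vs D=8 ok

hazard at step 7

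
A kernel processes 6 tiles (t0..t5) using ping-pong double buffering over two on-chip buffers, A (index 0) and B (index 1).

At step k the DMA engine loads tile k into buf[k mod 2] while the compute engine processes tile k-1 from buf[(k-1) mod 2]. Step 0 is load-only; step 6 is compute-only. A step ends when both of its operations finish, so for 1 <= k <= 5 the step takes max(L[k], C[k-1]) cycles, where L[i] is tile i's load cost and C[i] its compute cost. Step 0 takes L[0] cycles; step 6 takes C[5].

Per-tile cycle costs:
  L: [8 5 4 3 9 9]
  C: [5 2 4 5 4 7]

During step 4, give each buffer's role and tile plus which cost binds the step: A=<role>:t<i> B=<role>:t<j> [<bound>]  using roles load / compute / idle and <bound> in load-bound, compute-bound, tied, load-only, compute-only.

[0] DMA t0→A (8c) ∥ CU idle ⇒ 8c, clock 8
[1] DMA t1→B (5c) ∥ CU A:t0 (5c) ⇒ 5c, clock 13
[2] DMA t2→A (4c) ∥ CU B:t1 (2c) ⇒ 4c, clock 17
[3] DMA t3→B (3c) ∥ CU A:t2 (4c) ⇒ 4c, clock 21
[4] DMA t4→A (9c) ∥ CU B:t3 (5c) ⇒ 9c, clock 30
[5] DMA t5→B (9c) ∥ CU A:t4 (4c) ⇒ 9c, clock 39
[6] DMA idle ∥ CU B:t5 (7c) ⇒ 7c, clock 46

step 4: A=load:t4 B=compute:t3 [load-bound]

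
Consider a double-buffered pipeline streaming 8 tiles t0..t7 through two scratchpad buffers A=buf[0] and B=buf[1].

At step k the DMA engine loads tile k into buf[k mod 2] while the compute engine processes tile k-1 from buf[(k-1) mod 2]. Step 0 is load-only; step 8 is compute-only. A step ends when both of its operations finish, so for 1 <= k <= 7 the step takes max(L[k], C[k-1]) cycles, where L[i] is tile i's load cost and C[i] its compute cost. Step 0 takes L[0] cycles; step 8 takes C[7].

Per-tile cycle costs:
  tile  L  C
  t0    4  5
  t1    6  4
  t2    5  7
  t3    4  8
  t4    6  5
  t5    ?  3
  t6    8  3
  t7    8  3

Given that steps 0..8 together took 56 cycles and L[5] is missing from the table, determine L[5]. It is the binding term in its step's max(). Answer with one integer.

L[5] = 7

step 0 = dur = L[0]=4 = 4
step 1 = dur = max(L[1]=6, C[0]=5) = 6
step 2 = dur = max(L[2]=5, C[1]=4) = 5
step 3 = dur = max(L[3]=4, C[2]=7) = 7
step 4 = dur = max(L[4]=6, C[3]=8) = 8
step 5 = dur = max(L[5]=?, C[4]=5) = L[5]  (unknown; binding)
step 6 = dur = max(L[6]=8, C[5]=3) = 8
step 7 = dur = max(L[7]=8, C[6]=3) = 8
step 8 = dur = C[7]=3 = 3
sum of known step durations = 49
dur[5] = total - known = 56 - 49 = 7
L[5] is the binding max in step 5, so L[5] = dur[5] = 7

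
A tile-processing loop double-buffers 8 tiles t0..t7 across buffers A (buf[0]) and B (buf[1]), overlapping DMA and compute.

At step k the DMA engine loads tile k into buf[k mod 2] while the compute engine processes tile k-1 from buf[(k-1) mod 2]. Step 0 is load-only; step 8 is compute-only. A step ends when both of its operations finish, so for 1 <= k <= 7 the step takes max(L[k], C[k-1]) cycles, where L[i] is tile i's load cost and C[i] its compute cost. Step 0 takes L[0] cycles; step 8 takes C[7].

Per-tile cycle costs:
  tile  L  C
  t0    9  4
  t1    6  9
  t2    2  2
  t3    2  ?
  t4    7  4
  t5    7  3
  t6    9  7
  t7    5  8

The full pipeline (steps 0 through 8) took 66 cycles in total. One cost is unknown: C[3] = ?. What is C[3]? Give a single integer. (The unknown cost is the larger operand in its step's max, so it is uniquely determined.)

C[3] = 9

step 0 = dur = L[0]=9 = 9
step 1 = dur = max(L[1]=6, C[0]=4) = 6
step 2 = dur = max(L[2]=2, C[1]=9) = 9
step 3 = dur = max(L[3]=2, C[2]=2) = 2
step 4 = dur = max(L[4]=7, C[3]=?) = C[3]  (unknown; binding)
step 5 = dur = max(L[5]=7, C[4]=4) = 7
step 6 = dur = max(L[6]=9, C[5]=3) = 9
step 7 = dur = max(L[7]=5, C[6]=7) = 7
step 8 = dur = C[7]=8 = 8
sum of known step durations = 57
dur[4] = total - known = 66 - 57 = 9
C[3] is the binding max in step 4, so C[3] = dur[4] = 9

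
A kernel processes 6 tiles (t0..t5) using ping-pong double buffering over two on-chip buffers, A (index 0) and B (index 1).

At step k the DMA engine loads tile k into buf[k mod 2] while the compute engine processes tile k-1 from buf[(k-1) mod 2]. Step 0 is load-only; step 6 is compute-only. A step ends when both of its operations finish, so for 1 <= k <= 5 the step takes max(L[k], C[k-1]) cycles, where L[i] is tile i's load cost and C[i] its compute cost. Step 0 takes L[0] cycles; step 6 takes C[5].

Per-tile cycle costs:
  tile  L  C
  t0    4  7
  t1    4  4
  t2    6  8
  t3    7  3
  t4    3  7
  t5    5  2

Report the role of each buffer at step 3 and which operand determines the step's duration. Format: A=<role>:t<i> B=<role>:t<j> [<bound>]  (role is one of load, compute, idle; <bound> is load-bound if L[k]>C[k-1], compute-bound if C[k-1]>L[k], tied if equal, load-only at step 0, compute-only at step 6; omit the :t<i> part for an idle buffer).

  0. 4=4c; end=4; A:t0 B:-
  1. max(4,7)=7c; end=11; A:t0 B:t1
  2. max(6,4)=6c; end=17; A:t2 B:t1
  3. max(7,8)=8c; end=25; A:t2 B:t3
  4. max(3,3)=3c; end=28; A:t4 B:t3
  5. max(5,7)=7c; end=35; A:t4 B:t5
  6. 2=2c; end=37; A:t4 B:t5

step 3: A=compute:t2 B=load:t3 [compute-bound]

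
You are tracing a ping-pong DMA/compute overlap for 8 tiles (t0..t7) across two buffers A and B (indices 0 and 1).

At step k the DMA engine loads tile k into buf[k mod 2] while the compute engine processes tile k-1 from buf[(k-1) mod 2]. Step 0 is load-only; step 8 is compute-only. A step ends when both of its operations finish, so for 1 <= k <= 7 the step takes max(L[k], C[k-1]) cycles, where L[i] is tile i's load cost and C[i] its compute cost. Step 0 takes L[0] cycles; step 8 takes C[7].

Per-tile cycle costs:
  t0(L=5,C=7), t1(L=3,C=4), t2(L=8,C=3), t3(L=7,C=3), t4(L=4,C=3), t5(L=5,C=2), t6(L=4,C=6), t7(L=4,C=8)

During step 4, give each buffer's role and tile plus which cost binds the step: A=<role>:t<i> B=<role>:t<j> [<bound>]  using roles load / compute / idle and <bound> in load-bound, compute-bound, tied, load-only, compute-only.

step 4: A=load:t4 B=compute:t3 [load-bound]

k=0 load=t0/5c comp=- wait=5 total=5
k=1 load=t1/3c comp=t0/7c wait=7 total=12
k=2 load=t2/8c comp=t1/4c wait=8 total=20
k=3 load=t3/7c comp=t2/3c wait=7 total=27
k=4 load=t4/4c comp=t3/3c wait=4 total=31
k=5 load=t5/5c comp=t4/3c wait=5 total=36
k=6 load=t6/4c comp=t5/2c wait=4 total=40
k=7 load=t7/4c comp=t6/6c wait=6 total=46
k=8 load=- comp=t7/8c wait=8 total=54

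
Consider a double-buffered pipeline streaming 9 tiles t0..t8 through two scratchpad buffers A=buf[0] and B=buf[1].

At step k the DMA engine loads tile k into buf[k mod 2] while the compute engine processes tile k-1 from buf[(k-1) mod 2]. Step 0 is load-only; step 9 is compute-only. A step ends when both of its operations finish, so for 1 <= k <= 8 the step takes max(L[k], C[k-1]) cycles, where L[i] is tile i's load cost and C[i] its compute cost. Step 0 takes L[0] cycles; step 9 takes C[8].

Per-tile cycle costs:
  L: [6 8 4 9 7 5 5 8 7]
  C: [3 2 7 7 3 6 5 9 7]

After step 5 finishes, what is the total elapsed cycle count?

k=0 load=t0/6c comp=- wait=6 total=6
k=1 load=t1/8c comp=t0/3c wait=8 total=14
k=2 load=t2/4c comp=t1/2c wait=4 total=18
k=3 load=t3/9c comp=t2/7c wait=9 total=27
k=4 load=t4/7c comp=t3/7c wait=7 total=34
k=5 load=t5/5c comp=t4/3c wait=5 total=39
k=6 load=t6/5c comp=t5/6c wait=6 total=45
k=7 load=t7/8c comp=t6/5c wait=8 total=53
k=8 load=t8/7c comp=t7/9c wait=9 total=62
k=9 load=- comp=t8/7c wait=7 total=69

end_cycle[5] = 39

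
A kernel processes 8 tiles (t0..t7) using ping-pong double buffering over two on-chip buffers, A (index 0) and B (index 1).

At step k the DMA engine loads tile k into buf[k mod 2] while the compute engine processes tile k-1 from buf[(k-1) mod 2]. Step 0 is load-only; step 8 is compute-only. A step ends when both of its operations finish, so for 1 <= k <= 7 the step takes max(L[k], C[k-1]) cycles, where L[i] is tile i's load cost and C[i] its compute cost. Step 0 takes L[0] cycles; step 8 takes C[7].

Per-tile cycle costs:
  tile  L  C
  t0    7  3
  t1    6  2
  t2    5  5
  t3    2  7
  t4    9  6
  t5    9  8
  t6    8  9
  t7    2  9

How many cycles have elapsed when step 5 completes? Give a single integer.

end_cycle[5] = 41

[0] DMA t0→A (7c) ∥ CU idle ⇒ 7c, clock 7
[1] DMA t1→B (6c) ∥ CU A:t0 (3c) ⇒ 6c, clock 13
[2] DMA t2→A (5c) ∥ CU B:t1 (2c) ⇒ 5c, clock 18
[3] DMA t3→B (2c) ∥ CU A:t2 (5c) ⇒ 5c, clock 23
[4] DMA t4→A (9c) ∥ CU B:t3 (7c) ⇒ 9c, clock 32
[5] DMA t5→B (9c) ∥ CU A:t4 (6c) ⇒ 9c, clock 41
[6] DMA t6→A (8c) ∥ CU B:t5 (8c) ⇒ 8c, clock 49
[7] DMA t7→B (2c) ∥ CU A:t6 (9c) ⇒ 9c, clock 58
[8] DMA idle ∥ CU B:t7 (9c) ⇒ 9c, clock 67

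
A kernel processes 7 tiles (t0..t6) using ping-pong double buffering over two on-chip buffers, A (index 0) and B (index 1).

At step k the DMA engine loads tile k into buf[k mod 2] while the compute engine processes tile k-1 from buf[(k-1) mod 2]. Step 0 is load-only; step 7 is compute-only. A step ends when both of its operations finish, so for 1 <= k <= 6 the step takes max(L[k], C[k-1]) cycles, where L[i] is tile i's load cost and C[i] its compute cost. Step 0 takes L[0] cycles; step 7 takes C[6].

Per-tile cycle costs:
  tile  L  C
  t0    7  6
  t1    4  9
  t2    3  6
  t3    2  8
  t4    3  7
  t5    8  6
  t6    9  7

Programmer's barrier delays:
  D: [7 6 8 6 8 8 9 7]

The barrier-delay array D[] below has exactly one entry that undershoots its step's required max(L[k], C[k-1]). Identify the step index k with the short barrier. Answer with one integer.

hazard at step 2

k=0 barrier L[0]=7→7c, D[0]=7 ok
k=1 barrier max(L[1]=4,C[0]=6)→6c, D[1]=6 ok
k=2 barrier max(L[2]=3,C[1]=9)→9c, D[2]=8 SHORT
k=3 barrier max(L[3]=2,C[2]=6)→6c, D[3]=6 ok
k=4 barrier max(L[4]=3,C[3]=8)→8c, D[4]=8 ok
k=5 barrier max(L[5]=8,C[4]=7)→8c, D[5]=8 ok
k=6 barrier max(L[6]=9,C[5]=6)→9c, D[6]=9 ok
k=7 barrier C[6]=7→7c, D[7]=7 ok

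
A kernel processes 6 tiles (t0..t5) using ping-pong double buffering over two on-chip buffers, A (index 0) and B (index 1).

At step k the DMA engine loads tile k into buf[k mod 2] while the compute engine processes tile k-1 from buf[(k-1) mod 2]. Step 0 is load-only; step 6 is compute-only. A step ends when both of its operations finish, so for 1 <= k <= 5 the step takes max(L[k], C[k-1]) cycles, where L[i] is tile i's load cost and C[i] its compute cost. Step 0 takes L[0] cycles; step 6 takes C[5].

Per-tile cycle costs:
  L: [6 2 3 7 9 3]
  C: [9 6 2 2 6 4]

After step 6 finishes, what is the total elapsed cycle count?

  0. 6=6c; end=6; A:t0 B:-
  1. max(2,9)=9c; end=15; A:t0 B:t1
  2. max(3,6)=6c; end=21; A:t2 B:t1
  3. max(7,2)=7c; end=28; A:t2 B:t3
  4. max(9,2)=9c; end=37; A:t4 B:t3
  5. max(3,6)=6c; end=43; A:t4 B:t5
  6. 4=4c; end=47; A:t4 B:t5

end_cycle[6] = 47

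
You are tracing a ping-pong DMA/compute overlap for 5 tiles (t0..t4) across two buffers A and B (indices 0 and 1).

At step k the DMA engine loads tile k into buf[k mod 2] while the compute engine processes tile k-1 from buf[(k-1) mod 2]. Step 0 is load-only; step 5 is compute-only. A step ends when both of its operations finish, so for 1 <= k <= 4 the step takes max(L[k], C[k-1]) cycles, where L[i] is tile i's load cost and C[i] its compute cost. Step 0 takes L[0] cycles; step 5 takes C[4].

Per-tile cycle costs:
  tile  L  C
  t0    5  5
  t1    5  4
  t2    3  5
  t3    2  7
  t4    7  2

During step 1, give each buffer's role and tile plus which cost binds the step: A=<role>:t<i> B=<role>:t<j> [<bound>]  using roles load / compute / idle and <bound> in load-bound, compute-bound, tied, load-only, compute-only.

k=0 load=t0/5c comp=- wait=5 total=5
k=1 load=t1/5c comp=t0/5c wait=5 total=10
k=2 load=t2/3c comp=t1/4c wait=4 total=14
k=3 load=t3/2c comp=t2/5c wait=5 total=19
k=4 load=t4/7c comp=t3/7c wait=7 total=26
k=5 load=- comp=t4/2c wait=2 total=28

step 1: A=compute:t0 B=load:t1 [tied]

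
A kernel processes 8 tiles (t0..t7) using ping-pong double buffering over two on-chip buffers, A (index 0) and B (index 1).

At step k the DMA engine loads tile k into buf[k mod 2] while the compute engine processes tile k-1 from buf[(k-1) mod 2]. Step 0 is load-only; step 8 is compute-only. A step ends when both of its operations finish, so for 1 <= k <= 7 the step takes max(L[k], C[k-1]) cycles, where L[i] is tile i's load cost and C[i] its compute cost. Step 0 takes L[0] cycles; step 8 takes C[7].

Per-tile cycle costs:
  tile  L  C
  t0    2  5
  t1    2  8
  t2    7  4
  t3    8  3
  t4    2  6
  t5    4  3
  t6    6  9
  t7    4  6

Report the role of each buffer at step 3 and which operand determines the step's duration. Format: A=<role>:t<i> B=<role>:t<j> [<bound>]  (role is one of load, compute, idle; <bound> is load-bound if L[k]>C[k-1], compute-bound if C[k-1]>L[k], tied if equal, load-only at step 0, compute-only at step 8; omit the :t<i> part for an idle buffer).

step 3: A=compute:t2 B=load:t3 [load-bound]

  0. 2=2c; end=2; A:t0 B:-
  1. max(2,5)=5c; end=7; A:t0 B:t1
  2. max(7,8)=8c; end=15; A:t2 B:t1
  3. max(8,4)=8c; end=23; A:t2 B:t3
  4. max(2,3)=3c; end=26; A:t4 B:t3
  5. max(4,6)=6c; end=32; A:t4 B:t5
  6. max(6,3)=6c; end=38; A:t6 B:t5
  7. max(4,9)=9c; end=47; A:t6 B:t7
  8. 6=6c; end=53; A:t6 B:t7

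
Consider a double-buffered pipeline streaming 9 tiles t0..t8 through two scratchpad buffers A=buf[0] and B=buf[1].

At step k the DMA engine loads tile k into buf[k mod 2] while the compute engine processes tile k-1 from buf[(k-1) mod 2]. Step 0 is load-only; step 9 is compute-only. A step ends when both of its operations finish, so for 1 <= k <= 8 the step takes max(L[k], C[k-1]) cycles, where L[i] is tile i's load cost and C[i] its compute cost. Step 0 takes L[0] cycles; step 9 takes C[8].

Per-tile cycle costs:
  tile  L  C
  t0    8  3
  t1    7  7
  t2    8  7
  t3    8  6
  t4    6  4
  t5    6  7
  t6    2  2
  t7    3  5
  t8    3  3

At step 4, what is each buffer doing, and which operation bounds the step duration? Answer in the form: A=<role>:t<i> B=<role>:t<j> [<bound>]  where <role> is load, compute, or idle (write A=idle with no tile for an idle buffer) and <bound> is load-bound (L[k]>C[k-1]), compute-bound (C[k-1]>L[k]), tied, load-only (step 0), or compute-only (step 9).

step 0: L[0]=8 → dur=8, Σ=8 | A=load:t0 B=idle [load-only]
step 1: L[1]=7 C[0]=3 → dur=7, Σ=15 | A=compute:t0 B=load:t1 [load-bound]
step 2: L[2]=8 C[1]=7 → dur=8, Σ=23 | A=load:t2 B=compute:t1 [load-bound]
step 3: L[3]=8 C[2]=7 → dur=8, Σ=31 | A=compute:t2 B=load:t3 [load-bound]
step 4: L[4]=6 C[3]=6 → dur=6, Σ=37 | A=load:t4 B=compute:t3 [tied]
step 5: L[5]=6 C[4]=4 → dur=6, Σ=43 | A=compute:t4 B=load:t5 [load-bound]
step 6: L[6]=2 C[5]=7 → dur=7, Σ=50 | A=load:t6 B=compute:t5 [compute-bound]
step 7: L[7]=3 C[6]=2 → dur=3, Σ=53 | A=compute:t6 B=load:t7 [load-bound]
step 8: L[8]=3 C[7]=5 → dur=5, Σ=58 | A=load:t8 B=compute:t7 [compute-bound]
step 9: C[8]=3 → dur=3, Σ=61 | A=compute:t8 B=idle [compute-only]

step 4: A=load:t4 B=compute:t3 [tied]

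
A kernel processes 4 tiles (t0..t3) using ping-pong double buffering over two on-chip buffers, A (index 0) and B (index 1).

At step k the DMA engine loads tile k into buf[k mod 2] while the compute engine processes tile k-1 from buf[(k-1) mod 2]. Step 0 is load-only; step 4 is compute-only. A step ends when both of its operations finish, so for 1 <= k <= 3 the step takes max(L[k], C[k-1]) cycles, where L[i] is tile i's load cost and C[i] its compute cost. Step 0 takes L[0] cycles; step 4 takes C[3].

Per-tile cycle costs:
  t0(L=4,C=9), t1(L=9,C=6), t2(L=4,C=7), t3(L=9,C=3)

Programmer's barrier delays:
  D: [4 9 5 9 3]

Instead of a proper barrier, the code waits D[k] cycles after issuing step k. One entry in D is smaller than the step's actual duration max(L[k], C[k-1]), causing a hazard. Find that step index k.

hazard at step 2

step 0: need L[0]=4 = 4; D[0]=4 ok
step 1: need max(L[1]=9,C[0]=9) = 9; D[1]=9 ok
step 2: need max(L[2]=4,C[1]=6) = 6; D[2]=5 SHORT
step 3: need max(L[3]=9,C[2]=7) = 9; D[3]=9 ok
step 4: need C[3]=3 = 3; D[4]=3 ok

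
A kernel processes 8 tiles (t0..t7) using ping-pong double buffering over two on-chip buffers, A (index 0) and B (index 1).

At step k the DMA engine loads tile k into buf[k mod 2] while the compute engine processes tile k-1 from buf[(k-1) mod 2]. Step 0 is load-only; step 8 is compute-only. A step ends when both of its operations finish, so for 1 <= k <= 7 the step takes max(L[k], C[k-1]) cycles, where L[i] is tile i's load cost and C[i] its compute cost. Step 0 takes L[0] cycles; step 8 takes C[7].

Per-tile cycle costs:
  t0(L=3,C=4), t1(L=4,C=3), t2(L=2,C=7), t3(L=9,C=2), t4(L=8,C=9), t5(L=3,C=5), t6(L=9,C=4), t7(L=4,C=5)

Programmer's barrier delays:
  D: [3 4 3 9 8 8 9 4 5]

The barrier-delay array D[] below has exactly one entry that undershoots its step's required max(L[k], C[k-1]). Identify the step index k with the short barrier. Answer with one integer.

k=0 barrier L[0]=3→3c, D[0]=3 ok
k=1 barrier max(L[1]=4,C[0]=4)→4c, D[1]=4 ok
k=2 barrier max(L[2]=2,C[1]=3)→3c, D[2]=3 ok
k=3 barrier max(L[3]=9,C[2]=7)→9c, D[3]=9 ok
k=4 barrier max(L[4]=8,C[3]=2)→8c, D[4]=8 ok
k=5 barrier max(L[5]=3,C[4]=9)→9c, D[5]=8 SHORT
k=6 barrier max(L[6]=9,C[5]=5)→9c, D[6]=9 ok
k=7 barrier max(L[7]=4,C[6]=4)→4c, D[7]=4 ok
k=8 barrier C[7]=5→5c, D[8]=5 ok

hazard at step 5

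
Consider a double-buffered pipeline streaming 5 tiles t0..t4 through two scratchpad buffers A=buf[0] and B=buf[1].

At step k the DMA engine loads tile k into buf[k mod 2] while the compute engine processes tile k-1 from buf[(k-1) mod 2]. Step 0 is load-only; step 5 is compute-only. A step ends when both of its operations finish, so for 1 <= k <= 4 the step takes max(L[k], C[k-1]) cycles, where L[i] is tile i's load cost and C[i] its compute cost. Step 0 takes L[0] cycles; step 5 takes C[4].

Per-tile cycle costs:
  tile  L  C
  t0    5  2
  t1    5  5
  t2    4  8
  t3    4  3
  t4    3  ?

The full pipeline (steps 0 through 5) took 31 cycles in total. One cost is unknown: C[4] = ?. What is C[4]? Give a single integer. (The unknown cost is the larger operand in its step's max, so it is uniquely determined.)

C[4] = 5

step 0 = dur = L[0]=5 = 5
step 1 = dur = max(L[1]=5, C[0]=2) = 5
step 2 = dur = max(L[2]=4, C[1]=5) = 5
step 3 = dur = max(L[3]=4, C[2]=8) = 8
step 4 = dur = max(L[4]=3, C[3]=3) = 3
step 5 = dur = C[4]=? = C[4]  (unknown; binding)
sum of known step durations = 26
dur[5] = total - known = 31 - 26 = 5
C[4] is the binding max in step 5, so C[4] = dur[5] = 5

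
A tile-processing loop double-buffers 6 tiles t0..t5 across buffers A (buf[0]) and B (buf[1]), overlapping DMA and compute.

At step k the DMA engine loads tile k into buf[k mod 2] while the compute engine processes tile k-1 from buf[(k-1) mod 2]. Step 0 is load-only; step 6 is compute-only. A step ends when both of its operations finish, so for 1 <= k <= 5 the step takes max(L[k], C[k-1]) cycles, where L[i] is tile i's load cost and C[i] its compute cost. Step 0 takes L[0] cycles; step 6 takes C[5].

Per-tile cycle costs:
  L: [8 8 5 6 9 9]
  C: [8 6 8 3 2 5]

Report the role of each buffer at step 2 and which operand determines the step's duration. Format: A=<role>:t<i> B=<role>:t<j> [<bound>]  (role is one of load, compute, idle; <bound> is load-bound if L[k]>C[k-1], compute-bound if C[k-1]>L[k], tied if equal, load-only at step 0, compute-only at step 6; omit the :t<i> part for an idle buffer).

  0. 8=8c; end=8; A:t0 B:-
  1. max(8,8)=8c; end=16; A:t0 B:t1
  2. max(5,6)=6c; end=22; A:t2 B:t1
  3. max(6,8)=8c; end=30; A:t2 B:t3
  4. max(9,3)=9c; end=39; A:t4 B:t3
  5. max(9,2)=9c; end=48; A:t4 B:t5
  6. 5=5c; end=53; A:t4 B:t5

step 2: A=load:t2 B=compute:t1 [compute-bound]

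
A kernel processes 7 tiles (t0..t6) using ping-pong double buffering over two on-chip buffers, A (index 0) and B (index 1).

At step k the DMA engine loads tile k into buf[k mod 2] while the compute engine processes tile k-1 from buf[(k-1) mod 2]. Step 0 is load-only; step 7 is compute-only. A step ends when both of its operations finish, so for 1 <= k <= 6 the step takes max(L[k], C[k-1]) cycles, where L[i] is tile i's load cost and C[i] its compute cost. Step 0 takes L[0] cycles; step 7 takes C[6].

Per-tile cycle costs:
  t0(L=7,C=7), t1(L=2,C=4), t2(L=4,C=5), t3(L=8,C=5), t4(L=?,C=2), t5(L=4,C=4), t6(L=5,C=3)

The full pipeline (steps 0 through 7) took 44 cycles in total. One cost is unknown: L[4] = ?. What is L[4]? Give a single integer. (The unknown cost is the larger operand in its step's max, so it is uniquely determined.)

step 0 = dur = L[0]=7 = 7
step 1 = dur = max(L[1]=2, C[0]=7) = 7
step 2 = dur = max(L[2]=4, C[1]=4) = 4
step 3 = dur = max(L[3]=8, C[2]=5) = 8
step 4 = dur = max(L[4]=?, C[3]=5) = L[4]  (unknown; binding)
step 5 = dur = max(L[5]=4, C[4]=2) = 4
step 6 = dur = max(L[6]=5, C[5]=4) = 5
step 7 = dur = C[6]=3 = 3
sum of known step durations = 38
dur[4] = total - known = 44 - 38 = 6
L[4] is the binding max in step 4, so L[4] = dur[4] = 6

L[4] = 6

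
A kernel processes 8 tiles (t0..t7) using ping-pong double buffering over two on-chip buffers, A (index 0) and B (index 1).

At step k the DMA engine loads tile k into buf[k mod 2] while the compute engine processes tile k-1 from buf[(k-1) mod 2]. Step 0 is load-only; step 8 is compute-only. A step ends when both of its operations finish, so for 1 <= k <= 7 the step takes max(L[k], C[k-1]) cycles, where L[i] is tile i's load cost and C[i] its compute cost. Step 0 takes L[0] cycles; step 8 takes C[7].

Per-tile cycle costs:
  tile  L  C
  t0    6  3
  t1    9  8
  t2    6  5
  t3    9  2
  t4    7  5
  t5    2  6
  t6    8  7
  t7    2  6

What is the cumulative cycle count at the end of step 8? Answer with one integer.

end_cycle[8] = 65

k=0 load=t0/6c comp=- wait=6 total=6
k=1 load=t1/9c comp=t0/3c wait=9 total=15
k=2 load=t2/6c comp=t1/8c wait=8 total=23
k=3 load=t3/9c comp=t2/5c wait=9 total=32
k=4 load=t4/7c comp=t3/2c wait=7 total=39
k=5 load=t5/2c comp=t4/5c wait=5 total=44
k=6 load=t6/8c comp=t5/6c wait=8 total=52
k=7 load=t7/2c comp=t6/7c wait=7 total=59
k=8 load=- comp=t7/6c wait=6 total=65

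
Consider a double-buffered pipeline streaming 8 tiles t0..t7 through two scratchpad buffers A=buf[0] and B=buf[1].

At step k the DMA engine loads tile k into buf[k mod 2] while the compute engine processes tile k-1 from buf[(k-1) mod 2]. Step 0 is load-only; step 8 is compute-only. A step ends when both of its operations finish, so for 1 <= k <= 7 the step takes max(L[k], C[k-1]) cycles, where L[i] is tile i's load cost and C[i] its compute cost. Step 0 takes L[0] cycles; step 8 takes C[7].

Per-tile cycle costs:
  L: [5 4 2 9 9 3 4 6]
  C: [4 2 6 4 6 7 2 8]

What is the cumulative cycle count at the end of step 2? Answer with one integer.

end_cycle[2] = 11

  0. 5=5c; end=5; A:t0 B:-
  1. max(4,4)=4c; end=9; A:t0 B:t1
  2. max(2,2)=2c; end=11; A:t2 B:t1
  3. max(9,6)=9c; end=20; A:t2 B:t3
  4. max(9,4)=9c; end=29; A:t4 B:t3
  5. max(3,6)=6c; end=35; A:t4 B:t5
  6. max(4,7)=7c; end=42; A:t6 B:t5
  7. max(6,2)=6c; end=48; A:t6 B:t7
  8. 8=8c; end=56; A:t6 B:t7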